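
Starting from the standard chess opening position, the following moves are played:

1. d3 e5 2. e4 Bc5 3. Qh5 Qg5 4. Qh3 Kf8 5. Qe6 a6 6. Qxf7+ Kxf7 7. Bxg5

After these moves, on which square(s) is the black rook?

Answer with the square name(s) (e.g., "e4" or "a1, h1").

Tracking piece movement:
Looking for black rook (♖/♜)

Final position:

  a b c d e f g h
  ─────────────────
8│♜ ♞ ♝ · · · ♞ ♜│8
7│· ♟ ♟ ♟ · ♚ ♟ ♟│7
6│♟ · · · · · · ·│6
5│· · ♝ · ♟ · ♗ ·│5
4│· · · · ♙ · · ·│4
3│· · · ♙ · · · ·│3
2│♙ ♙ ♙ · · ♙ ♙ ♙│2
1│♖ ♘ · · ♔ ♗ ♘ ♖│1
  ─────────────────
  a b c d e f g h


a8, h8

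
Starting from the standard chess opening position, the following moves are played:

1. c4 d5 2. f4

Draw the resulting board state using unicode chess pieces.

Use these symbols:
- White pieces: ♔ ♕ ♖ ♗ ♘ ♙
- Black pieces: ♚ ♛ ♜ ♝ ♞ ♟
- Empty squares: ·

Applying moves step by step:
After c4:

♜ ♞ ♝ ♛ ♚ ♝ ♞ ♜
♟ ♟ ♟ ♟ ♟ ♟ ♟ ♟
· · · · · · · ·
· · · · · · · ·
· · ♙ · · · · ·
· · · · · · · ·
♙ ♙ · ♙ ♙ ♙ ♙ ♙
♖ ♘ ♗ ♕ ♔ ♗ ♘ ♖


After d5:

♜ ♞ ♝ ♛ ♚ ♝ ♞ ♜
♟ ♟ ♟ · ♟ ♟ ♟ ♟
· · · · · · · ·
· · · ♟ · · · ·
· · ♙ · · · · ·
· · · · · · · ·
♙ ♙ · ♙ ♙ ♙ ♙ ♙
♖ ♘ ♗ ♕ ♔ ♗ ♘ ♖


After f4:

♜ ♞ ♝ ♛ ♚ ♝ ♞ ♜
♟ ♟ ♟ · ♟ ♟ ♟ ♟
· · · · · · · ·
· · · ♟ · · · ·
· · ♙ · · ♙ · ·
· · · · · · · ·
♙ ♙ · ♙ ♙ · ♙ ♙
♖ ♘ ♗ ♕ ♔ ♗ ♘ ♖



  a b c d e f g h
  ─────────────────
8│♜ ♞ ♝ ♛ ♚ ♝ ♞ ♜│8
7│♟ ♟ ♟ · ♟ ♟ ♟ ♟│7
6│· · · · · · · ·│6
5│· · · ♟ · · · ·│5
4│· · ♙ · · ♙ · ·│4
3│· · · · · · · ·│3
2│♙ ♙ · ♙ ♙ · ♙ ♙│2
1│♖ ♘ ♗ ♕ ♔ ♗ ♘ ♖│1
  ─────────────────
  a b c d e f g h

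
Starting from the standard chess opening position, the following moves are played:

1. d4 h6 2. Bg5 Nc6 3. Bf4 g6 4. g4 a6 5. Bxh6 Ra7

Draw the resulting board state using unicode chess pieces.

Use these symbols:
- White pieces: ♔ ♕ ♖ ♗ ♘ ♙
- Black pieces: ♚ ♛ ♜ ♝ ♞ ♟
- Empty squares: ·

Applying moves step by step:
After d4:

♜ ♞ ♝ ♛ ♚ ♝ ♞ ♜
♟ ♟ ♟ ♟ ♟ ♟ ♟ ♟
· · · · · · · ·
· · · · · · · ·
· · · ♙ · · · ·
· · · · · · · ·
♙ ♙ ♙ · ♙ ♙ ♙ ♙
♖ ♘ ♗ ♕ ♔ ♗ ♘ ♖


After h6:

♜ ♞ ♝ ♛ ♚ ♝ ♞ ♜
♟ ♟ ♟ ♟ ♟ ♟ ♟ ·
· · · · · · · ♟
· · · · · · · ·
· · · ♙ · · · ·
· · · · · · · ·
♙ ♙ ♙ · ♙ ♙ ♙ ♙
♖ ♘ ♗ ♕ ♔ ♗ ♘ ♖


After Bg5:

♜ ♞ ♝ ♛ ♚ ♝ ♞ ♜
♟ ♟ ♟ ♟ ♟ ♟ ♟ ·
· · · · · · · ♟
· · · · · · ♗ ·
· · · ♙ · · · ·
· · · · · · · ·
♙ ♙ ♙ · ♙ ♙ ♙ ♙
♖ ♘ · ♕ ♔ ♗ ♘ ♖


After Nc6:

♜ · ♝ ♛ ♚ ♝ ♞ ♜
♟ ♟ ♟ ♟ ♟ ♟ ♟ ·
· · ♞ · · · · ♟
· · · · · · ♗ ·
· · · ♙ · · · ·
· · · · · · · ·
♙ ♙ ♙ · ♙ ♙ ♙ ♙
♖ ♘ · ♕ ♔ ♗ ♘ ♖


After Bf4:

♜ · ♝ ♛ ♚ ♝ ♞ ♜
♟ ♟ ♟ ♟ ♟ ♟ ♟ ·
· · ♞ · · · · ♟
· · · · · · · ·
· · · ♙ · ♗ · ·
· · · · · · · ·
♙ ♙ ♙ · ♙ ♙ ♙ ♙
♖ ♘ · ♕ ♔ ♗ ♘ ♖


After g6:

♜ · ♝ ♛ ♚ ♝ ♞ ♜
♟ ♟ ♟ ♟ ♟ ♟ · ·
· · ♞ · · · ♟ ♟
· · · · · · · ·
· · · ♙ · ♗ · ·
· · · · · · · ·
♙ ♙ ♙ · ♙ ♙ ♙ ♙
♖ ♘ · ♕ ♔ ♗ ♘ ♖


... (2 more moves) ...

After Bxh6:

♜ · ♝ ♛ ♚ ♝ ♞ ♜
· ♟ ♟ ♟ ♟ ♟ · ·
♟ · ♞ · · · ♟ ♗
· · · · · · · ·
· · · ♙ · · ♙ ·
· · · · · · · ·
♙ ♙ ♙ · ♙ ♙ · ♙
♖ ♘ · ♕ ♔ ♗ ♘ ♖


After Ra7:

· · ♝ ♛ ♚ ♝ ♞ ♜
♜ ♟ ♟ ♟ ♟ ♟ · ·
♟ · ♞ · · · ♟ ♗
· · · · · · · ·
· · · ♙ · · ♙ ·
· · · · · · · ·
♙ ♙ ♙ · ♙ ♙ · ♙
♖ ♘ · ♕ ♔ ♗ ♘ ♖



  a b c d e f g h
  ─────────────────
8│· · ♝ ♛ ♚ ♝ ♞ ♜│8
7│♜ ♟ ♟ ♟ ♟ ♟ · ·│7
6│♟ · ♞ · · · ♟ ♗│6
5│· · · · · · · ·│5
4│· · · ♙ · · ♙ ·│4
3│· · · · · · · ·│3
2│♙ ♙ ♙ · ♙ ♙ · ♙│2
1│♖ ♘ · ♕ ♔ ♗ ♘ ♖│1
  ─────────────────
  a b c d e f g h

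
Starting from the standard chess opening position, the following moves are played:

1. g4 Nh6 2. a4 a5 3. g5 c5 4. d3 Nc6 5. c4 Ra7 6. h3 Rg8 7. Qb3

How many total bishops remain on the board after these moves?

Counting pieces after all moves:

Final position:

  a b c d e f g h
  ─────────────────
8│· · ♝ ♛ ♚ ♝ ♜ ·│8
7│♜ ♟ · ♟ ♟ ♟ ♟ ♟│7
6│· · ♞ · · · · ♞│6
5│♟ · ♟ · · · ♙ ·│5
4│♙ · ♙ · · · · ·│4
3│· ♕ · ♙ · · · ♙│3
2│· ♙ · · ♙ ♙ · ·│2
1│♖ ♘ ♗ · ♔ ♗ ♘ ♖│1
  ─────────────────
  a b c d e f g h


4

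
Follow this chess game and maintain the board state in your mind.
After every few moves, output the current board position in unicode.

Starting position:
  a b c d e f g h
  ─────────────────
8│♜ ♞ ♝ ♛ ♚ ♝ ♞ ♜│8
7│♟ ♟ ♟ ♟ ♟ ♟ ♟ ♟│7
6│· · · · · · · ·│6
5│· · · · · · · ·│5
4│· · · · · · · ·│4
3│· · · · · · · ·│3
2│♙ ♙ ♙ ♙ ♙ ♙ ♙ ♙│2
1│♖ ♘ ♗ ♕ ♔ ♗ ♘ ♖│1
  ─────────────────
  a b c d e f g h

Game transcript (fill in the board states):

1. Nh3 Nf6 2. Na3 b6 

  a b c d e f g h
  ─────────────────
8│♜ ♞ ♝ ♛ ♚ ♝ · ♜│8
7│♟ · ♟ ♟ ♟ ♟ ♟ ♟│7
6│· ♟ · · · ♞ · ·│6
5│· · · · · · · ·│5
4│· · · · · · · ·│4
3│♘ · · · · · · ♘│3
2│♙ ♙ ♙ ♙ ♙ ♙ ♙ ♙│2
1│♖ · ♗ ♕ ♔ ♗ · ♖│1
  ─────────────────
  a b c d e f g h

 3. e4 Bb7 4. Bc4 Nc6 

  a b c d e f g h
  ─────────────────
8│♜ · · ♛ ♚ ♝ · ♜│8
7│♟ ♝ ♟ ♟ ♟ ♟ ♟ ♟│7
6│· ♟ ♞ · · ♞ · ·│6
5│· · · · · · · ·│5
4│· · ♗ · ♙ · · ·│4
3│♘ · · · · · · ♘│3
2│♙ ♙ ♙ ♙ · ♙ ♙ ♙│2
1│♖ · ♗ ♕ ♔ · · ♖│1
  ─────────────────
  a b c d e f g h

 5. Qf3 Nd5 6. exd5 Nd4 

  a b c d e f g h
  ─────────────────
8│♜ · · ♛ ♚ ♝ · ♜│8
7│♟ ♝ ♟ ♟ ♟ ♟ ♟ ♟│7
6│· ♟ · · · · · ·│6
5│· · · ♙ · · · ·│5
4│· · ♗ ♞ · · · ·│4
3│♘ · · · · ♕ · ♘│3
2│♙ ♙ ♙ ♙ · ♙ ♙ ♙│2
1│♖ · ♗ · ♔ · · ♖│1
  ─────────────────
  a b c d e f g h



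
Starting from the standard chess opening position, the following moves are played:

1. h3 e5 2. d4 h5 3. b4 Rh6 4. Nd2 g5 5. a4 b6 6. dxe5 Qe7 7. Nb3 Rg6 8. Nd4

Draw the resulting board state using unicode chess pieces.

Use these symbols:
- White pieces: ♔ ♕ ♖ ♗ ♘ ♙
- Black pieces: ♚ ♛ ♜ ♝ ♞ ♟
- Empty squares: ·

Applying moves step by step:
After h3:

♜ ♞ ♝ ♛ ♚ ♝ ♞ ♜
♟ ♟ ♟ ♟ ♟ ♟ ♟ ♟
· · · · · · · ·
· · · · · · · ·
· · · · · · · ·
· · · · · · · ♙
♙ ♙ ♙ ♙ ♙ ♙ ♙ ·
♖ ♘ ♗ ♕ ♔ ♗ ♘ ♖


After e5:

♜ ♞ ♝ ♛ ♚ ♝ ♞ ♜
♟ ♟ ♟ ♟ · ♟ ♟ ♟
· · · · · · · ·
· · · · ♟ · · ·
· · · · · · · ·
· · · · · · · ♙
♙ ♙ ♙ ♙ ♙ ♙ ♙ ·
♖ ♘ ♗ ♕ ♔ ♗ ♘ ♖


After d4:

♜ ♞ ♝ ♛ ♚ ♝ ♞ ♜
♟ ♟ ♟ ♟ · ♟ ♟ ♟
· · · · · · · ·
· · · · ♟ · · ·
· · · ♙ · · · ·
· · · · · · · ♙
♙ ♙ ♙ · ♙ ♙ ♙ ·
♖ ♘ ♗ ♕ ♔ ♗ ♘ ♖


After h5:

♜ ♞ ♝ ♛ ♚ ♝ ♞ ♜
♟ ♟ ♟ ♟ · ♟ ♟ ·
· · · · · · · ·
· · · · ♟ · · ♟
· · · ♙ · · · ·
· · · · · · · ♙
♙ ♙ ♙ · ♙ ♙ ♙ ·
♖ ♘ ♗ ♕ ♔ ♗ ♘ ♖


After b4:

♜ ♞ ♝ ♛ ♚ ♝ ♞ ♜
♟ ♟ ♟ ♟ · ♟ ♟ ·
· · · · · · · ·
· · · · ♟ · · ♟
· ♙ · ♙ · · · ·
· · · · · · · ♙
♙ · ♙ · ♙ ♙ ♙ ·
♖ ♘ ♗ ♕ ♔ ♗ ♘ ♖


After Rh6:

♜ ♞ ♝ ♛ ♚ ♝ ♞ ·
♟ ♟ ♟ ♟ · ♟ ♟ ·
· · · · · · · ♜
· · · · ♟ · · ♟
· ♙ · ♙ · · · ·
· · · · · · · ♙
♙ · ♙ · ♙ ♙ ♙ ·
♖ ♘ ♗ ♕ ♔ ♗ ♘ ♖


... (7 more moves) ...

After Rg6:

♜ ♞ ♝ · ♚ ♝ ♞ ·
♟ · ♟ ♟ ♛ ♟ · ·
· ♟ · · · · ♜ ·
· · · · ♙ · ♟ ♟
♙ ♙ · · · · · ·
· ♘ · · · · · ♙
· · ♙ · ♙ ♙ ♙ ·
♖ · ♗ ♕ ♔ ♗ ♘ ♖


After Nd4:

♜ ♞ ♝ · ♚ ♝ ♞ ·
♟ · ♟ ♟ ♛ ♟ · ·
· ♟ · · · · ♜ ·
· · · · ♙ · ♟ ♟
♙ ♙ · ♘ · · · ·
· · · · · · · ♙
· · ♙ · ♙ ♙ ♙ ·
♖ · ♗ ♕ ♔ ♗ ♘ ♖



  a b c d e f g h
  ─────────────────
8│♜ ♞ ♝ · ♚ ♝ ♞ ·│8
7│♟ · ♟ ♟ ♛ ♟ · ·│7
6│· ♟ · · · · ♜ ·│6
5│· · · · ♙ · ♟ ♟│5
4│♙ ♙ · ♘ · · · ·│4
3│· · · · · · · ♙│3
2│· · ♙ · ♙ ♙ ♙ ·│2
1│♖ · ♗ ♕ ♔ ♗ ♘ ♖│1
  ─────────────────
  a b c d e f g h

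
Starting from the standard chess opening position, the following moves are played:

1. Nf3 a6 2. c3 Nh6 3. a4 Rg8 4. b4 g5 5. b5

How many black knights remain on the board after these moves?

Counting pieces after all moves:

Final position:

  a b c d e f g h
  ─────────────────
8│♜ ♞ ♝ ♛ ♚ ♝ ♜ ·│8
7│· ♟ ♟ ♟ ♟ ♟ · ♟│7
6│♟ · · · · · · ♞│6
5│· ♙ · · · · ♟ ·│5
4│♙ · · · · · · ·│4
3│· · ♙ · · ♘ · ·│3
2│· · · ♙ ♙ ♙ ♙ ♙│2
1│♖ ♘ ♗ ♕ ♔ ♗ · ♖│1
  ─────────────────
  a b c d e f g h


2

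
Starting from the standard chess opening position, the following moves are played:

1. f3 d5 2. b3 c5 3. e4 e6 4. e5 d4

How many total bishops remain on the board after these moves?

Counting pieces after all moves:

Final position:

  a b c d e f g h
  ─────────────────
8│♜ ♞ ♝ ♛ ♚ ♝ ♞ ♜│8
7│♟ ♟ · · · ♟ ♟ ♟│7
6│· · · · ♟ · · ·│6
5│· · ♟ · ♙ · · ·│5
4│· · · ♟ · · · ·│4
3│· ♙ · · · ♙ · ·│3
2│♙ · ♙ ♙ · · ♙ ♙│2
1│♖ ♘ ♗ ♕ ♔ ♗ ♘ ♖│1
  ─────────────────
  a b c d e f g h


4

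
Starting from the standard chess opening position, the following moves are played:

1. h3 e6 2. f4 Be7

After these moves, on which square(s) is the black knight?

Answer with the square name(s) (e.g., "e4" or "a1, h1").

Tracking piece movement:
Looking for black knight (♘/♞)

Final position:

  a b c d e f g h
  ─────────────────
8│♜ ♞ ♝ ♛ ♚ · ♞ ♜│8
7│♟ ♟ ♟ ♟ ♝ ♟ ♟ ♟│7
6│· · · · ♟ · · ·│6
5│· · · · · · · ·│5
4│· · · · · ♙ · ·│4
3│· · · · · · · ♙│3
2│♙ ♙ ♙ ♙ ♙ · ♙ ·│2
1│♖ ♘ ♗ ♕ ♔ ♗ ♘ ♖│1
  ─────────────────
  a b c d e f g h


b8, g8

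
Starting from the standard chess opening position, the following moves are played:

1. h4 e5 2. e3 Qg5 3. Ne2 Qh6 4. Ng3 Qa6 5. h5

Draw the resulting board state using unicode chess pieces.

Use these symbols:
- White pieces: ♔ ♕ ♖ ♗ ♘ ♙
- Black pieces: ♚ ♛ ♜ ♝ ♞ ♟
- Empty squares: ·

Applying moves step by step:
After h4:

♜ ♞ ♝ ♛ ♚ ♝ ♞ ♜
♟ ♟ ♟ ♟ ♟ ♟ ♟ ♟
· · · · · · · ·
· · · · · · · ·
· · · · · · · ♙
· · · · · · · ·
♙ ♙ ♙ ♙ ♙ ♙ ♙ ·
♖ ♘ ♗ ♕ ♔ ♗ ♘ ♖


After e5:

♜ ♞ ♝ ♛ ♚ ♝ ♞ ♜
♟ ♟ ♟ ♟ · ♟ ♟ ♟
· · · · · · · ·
· · · · ♟ · · ·
· · · · · · · ♙
· · · · · · · ·
♙ ♙ ♙ ♙ ♙ ♙ ♙ ·
♖ ♘ ♗ ♕ ♔ ♗ ♘ ♖


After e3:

♜ ♞ ♝ ♛ ♚ ♝ ♞ ♜
♟ ♟ ♟ ♟ · ♟ ♟ ♟
· · · · · · · ·
· · · · ♟ · · ·
· · · · · · · ♙
· · · · ♙ · · ·
♙ ♙ ♙ ♙ · ♙ ♙ ·
♖ ♘ ♗ ♕ ♔ ♗ ♘ ♖


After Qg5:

♜ ♞ ♝ · ♚ ♝ ♞ ♜
♟ ♟ ♟ ♟ · ♟ ♟ ♟
· · · · · · · ·
· · · · ♟ · ♛ ·
· · · · · · · ♙
· · · · ♙ · · ·
♙ ♙ ♙ ♙ · ♙ ♙ ·
♖ ♘ ♗ ♕ ♔ ♗ ♘ ♖


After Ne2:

♜ ♞ ♝ · ♚ ♝ ♞ ♜
♟ ♟ ♟ ♟ · ♟ ♟ ♟
· · · · · · · ·
· · · · ♟ · ♛ ·
· · · · · · · ♙
· · · · ♙ · · ·
♙ ♙ ♙ ♙ ♘ ♙ ♙ ·
♖ ♘ ♗ ♕ ♔ ♗ · ♖


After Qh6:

♜ ♞ ♝ · ♚ ♝ ♞ ♜
♟ ♟ ♟ ♟ · ♟ ♟ ♟
· · · · · · · ♛
· · · · ♟ · · ·
· · · · · · · ♙
· · · · ♙ · · ·
♙ ♙ ♙ ♙ ♘ ♙ ♙ ·
♖ ♘ ♗ ♕ ♔ ♗ · ♖


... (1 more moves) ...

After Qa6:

♜ ♞ ♝ · ♚ ♝ ♞ ♜
♟ ♟ ♟ ♟ · ♟ ♟ ♟
♛ · · · · · · ·
· · · · ♟ · · ·
· · · · · · · ♙
· · · · ♙ · ♘ ·
♙ ♙ ♙ ♙ · ♙ ♙ ·
♖ ♘ ♗ ♕ ♔ ♗ · ♖


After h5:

♜ ♞ ♝ · ♚ ♝ ♞ ♜
♟ ♟ ♟ ♟ · ♟ ♟ ♟
♛ · · · · · · ·
· · · · ♟ · · ♙
· · · · · · · ·
· · · · ♙ · ♘ ·
♙ ♙ ♙ ♙ · ♙ ♙ ·
♖ ♘ ♗ ♕ ♔ ♗ · ♖



  a b c d e f g h
  ─────────────────
8│♜ ♞ ♝ · ♚ ♝ ♞ ♜│8
7│♟ ♟ ♟ ♟ · ♟ ♟ ♟│7
6│♛ · · · · · · ·│6
5│· · · · ♟ · · ♙│5
4│· · · · · · · ·│4
3│· · · · ♙ · ♘ ·│3
2│♙ ♙ ♙ ♙ · ♙ ♙ ·│2
1│♖ ♘ ♗ ♕ ♔ ♗ · ♖│1
  ─────────────────
  a b c d e f g h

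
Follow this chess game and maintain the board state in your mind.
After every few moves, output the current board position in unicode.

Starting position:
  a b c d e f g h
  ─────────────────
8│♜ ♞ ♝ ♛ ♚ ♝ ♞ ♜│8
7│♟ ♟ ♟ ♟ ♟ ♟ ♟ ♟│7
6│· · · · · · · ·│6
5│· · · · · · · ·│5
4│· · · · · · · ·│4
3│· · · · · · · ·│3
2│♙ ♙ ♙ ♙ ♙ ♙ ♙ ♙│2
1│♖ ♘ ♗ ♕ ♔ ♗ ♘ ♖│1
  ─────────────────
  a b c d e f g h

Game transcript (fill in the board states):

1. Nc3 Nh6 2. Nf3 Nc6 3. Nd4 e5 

  a b c d e f g h
  ─────────────────
8│♜ · ♝ ♛ ♚ ♝ · ♜│8
7│♟ ♟ ♟ ♟ · ♟ ♟ ♟│7
6│· · ♞ · · · · ♞│6
5│· · · · ♟ · · ·│5
4│· · · ♘ · · · ·│4
3│· · ♘ · · · · ·│3
2│♙ ♙ ♙ ♙ ♙ ♙ ♙ ♙│2
1│♖ · ♗ ♕ ♔ ♗ · ♖│1
  ─────────────────
  a b c d e f g h

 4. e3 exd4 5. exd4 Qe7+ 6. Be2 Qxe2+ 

  a b c d e f g h
  ─────────────────
8│♜ · ♝ · ♚ ♝ · ♜│8
7│♟ ♟ ♟ ♟ · ♟ ♟ ♟│7
6│· · ♞ · · · · ♞│6
5│· · · · · · · ·│5
4│· · · ♙ · · · ·│4
3│· · ♘ · · · · ·│3
2│♙ ♙ ♙ ♙ ♛ ♙ ♙ ♙│2
1│♖ · ♗ ♕ ♔ · · ♖│1
  ─────────────────
  a b c d e f g h

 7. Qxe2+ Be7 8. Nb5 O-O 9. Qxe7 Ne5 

  a b c d e f g h
  ─────────────────
8│♜ · ♝ · · ♜ ♚ ·│8
7│♟ ♟ ♟ ♟ ♕ ♟ ♟ ♟│7
6│· · · · · · · ♞│6
5│· ♘ · · ♞ · · ·│5
4│· · · ♙ · · · ·│4
3│· · · · · · · ·│3
2│♙ ♙ ♙ ♙ · ♙ ♙ ♙│2
1│♖ · ♗ · ♔ · · ♖│1
  ─────────────────
  a b c d e f g h

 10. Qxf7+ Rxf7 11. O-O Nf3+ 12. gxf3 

  a b c d e f g h
  ─────────────────
8│♜ · ♝ · · · ♚ ·│8
7│♟ ♟ ♟ ♟ · ♜ ♟ ♟│7
6│· · · · · · · ♞│6
5│· ♘ · · · · · ·│5
4│· · · ♙ · · · ·│4
3│· · · · · ♙ · ·│3
2│♙ ♙ ♙ ♙ · ♙ · ♙│2
1│♖ · ♗ · · ♖ ♔ ·│1
  ─────────────────
  a b c d e f g h


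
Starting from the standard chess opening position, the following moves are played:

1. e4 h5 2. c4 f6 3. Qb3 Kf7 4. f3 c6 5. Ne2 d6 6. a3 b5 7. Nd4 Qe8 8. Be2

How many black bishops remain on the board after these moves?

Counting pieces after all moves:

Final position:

  a b c d e f g h
  ─────────────────
8│♜ ♞ ♝ · ♛ ♝ ♞ ♜│8
7│♟ · · · ♟ ♚ ♟ ·│7
6│· · ♟ ♟ · ♟ · ·│6
5│· ♟ · · · · · ♟│5
4│· · ♙ ♘ ♙ · · ·│4
3│♙ ♕ · · · ♙ · ·│3
2│· ♙ · ♙ ♗ · ♙ ♙│2
1│♖ ♘ ♗ · ♔ · · ♖│1
  ─────────────────
  a b c d e f g h


2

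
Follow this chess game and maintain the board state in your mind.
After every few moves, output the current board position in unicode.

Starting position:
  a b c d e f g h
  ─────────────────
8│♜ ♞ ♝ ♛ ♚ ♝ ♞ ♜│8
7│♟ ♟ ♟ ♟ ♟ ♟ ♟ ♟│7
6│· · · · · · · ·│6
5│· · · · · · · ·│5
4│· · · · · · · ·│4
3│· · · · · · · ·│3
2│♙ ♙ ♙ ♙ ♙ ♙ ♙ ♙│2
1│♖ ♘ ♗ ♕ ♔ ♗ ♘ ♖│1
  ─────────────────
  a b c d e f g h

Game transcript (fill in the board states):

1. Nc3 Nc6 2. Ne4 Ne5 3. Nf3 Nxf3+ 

  a b c d e f g h
  ─────────────────
8│♜ · ♝ ♛ ♚ ♝ ♞ ♜│8
7│♟ ♟ ♟ ♟ ♟ ♟ ♟ ♟│7
6│· · · · · · · ·│6
5│· · · · · · · ·│5
4│· · · · ♘ · · ·│4
3│· · · · · ♞ · ·│3
2│♙ ♙ ♙ ♙ ♙ ♙ ♙ ♙│2
1│♖ · ♗ ♕ ♔ ♗ · ♖│1
  ─────────────────
  a b c d e f g h

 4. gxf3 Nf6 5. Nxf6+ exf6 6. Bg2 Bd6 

  a b c d e f g h
  ─────────────────
8│♜ · ♝ ♛ ♚ · · ♜│8
7│♟ ♟ ♟ ♟ · ♟ ♟ ♟│7
6│· · · ♝ · ♟ · ·│6
5│· · · · · · · ·│5
4│· · · · · · · ·│4
3│· · · · · ♙ · ·│3
2│♙ ♙ ♙ ♙ ♙ ♙ ♗ ♙│2
1│♖ · ♗ ♕ ♔ · · ♖│1
  ─────────────────
  a b c d e f g h

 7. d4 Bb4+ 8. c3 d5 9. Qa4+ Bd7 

  a b c d e f g h
  ─────────────────
8│♜ · · ♛ ♚ · · ♜│8
7│♟ ♟ ♟ ♝ · ♟ ♟ ♟│7
6│· · · · · ♟ · ·│6
5│· · · ♟ · · · ·│5
4│♕ ♝ · ♙ · · · ·│4
3│· · ♙ · · ♙ · ·│3
2│♙ ♙ · · ♙ ♙ ♗ ♙│2
1│♖ · ♗ · ♔ · · ♖│1
  ─────────────────
  a b c d e f g h

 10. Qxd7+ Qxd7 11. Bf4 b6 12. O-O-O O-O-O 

  a b c d e f g h
  ─────────────────
8│· · ♚ ♜ · · · ♜│8
7│♟ · ♟ ♛ · ♟ ♟ ♟│7
6│· ♟ · · · ♟ · ·│6
5│· · · ♟ · · · ·│5
4│· ♝ · ♙ · ♗ · ·│4
3│· · ♙ · · ♙ · ·│3
2│♙ ♙ · · ♙ ♙ ♗ ♙│2
1│· · ♔ ♖ · · · ♖│1
  ─────────────────
  a b c d e f g h

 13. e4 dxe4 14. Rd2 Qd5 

  a b c d e f g h
  ─────────────────
8│· · ♚ ♜ · · · ♜│8
7│♟ · ♟ · · ♟ ♟ ♟│7
6│· ♟ · · · ♟ · ·│6
5│· · · ♛ · · · ·│5
4│· ♝ · ♙ ♟ ♗ · ·│4
3│· · ♙ · · ♙ · ·│3
2│♙ ♙ · ♖ · ♙ ♗ ♙│2
1│· · ♔ · · · · ♖│1
  ─────────────────
  a b c d e f g h


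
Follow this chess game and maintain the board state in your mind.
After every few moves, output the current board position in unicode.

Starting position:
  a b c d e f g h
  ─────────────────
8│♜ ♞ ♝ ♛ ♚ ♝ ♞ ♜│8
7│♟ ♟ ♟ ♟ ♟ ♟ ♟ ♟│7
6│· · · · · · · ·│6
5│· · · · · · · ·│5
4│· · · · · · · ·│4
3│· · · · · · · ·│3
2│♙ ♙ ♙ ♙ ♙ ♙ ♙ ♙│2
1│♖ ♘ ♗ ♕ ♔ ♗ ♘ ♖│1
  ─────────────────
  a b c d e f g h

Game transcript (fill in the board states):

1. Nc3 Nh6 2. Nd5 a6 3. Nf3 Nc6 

  a b c d e f g h
  ─────────────────
8│♜ · ♝ ♛ ♚ ♝ · ♜│8
7│· ♟ ♟ ♟ ♟ ♟ ♟ ♟│7
6│♟ · ♞ · · · · ♞│6
5│· · · ♘ · · · ·│5
4│· · · · · · · ·│4
3│· · · · · ♘ · ·│3
2│♙ ♙ ♙ ♙ ♙ ♙ ♙ ♙│2
1│♖ · ♗ ♕ ♔ ♗ · ♖│1
  ─────────────────
  a b c d e f g h

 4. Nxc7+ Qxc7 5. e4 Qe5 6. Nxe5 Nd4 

  a b c d e f g h
  ─────────────────
8│♜ · ♝ · ♚ ♝ · ♜│8
7│· ♟ · ♟ ♟ ♟ ♟ ♟│7
6│♟ · · · · · · ♞│6
5│· · · · ♘ · · ·│5
4│· · · ♞ ♙ · · ·│4
3│· · · · · · · ·│3
2│♙ ♙ ♙ ♙ · ♙ ♙ ♙│2
1│♖ · ♗ ♕ ♔ ♗ · ♖│1
  ─────────────────
  a b c d e f g h

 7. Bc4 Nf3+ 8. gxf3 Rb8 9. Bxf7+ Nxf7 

  a b c d e f g h
  ─────────────────
8│· ♜ ♝ · ♚ ♝ · ♜│8
7│· ♟ · ♟ ♟ ♞ ♟ ♟│7
6│♟ · · · · · · ·│6
5│· · · · ♘ · · ·│5
4│· · · · ♙ · · ·│4
3│· · · · · ♙ · ·│3
2│♙ ♙ ♙ ♙ · ♙ · ♙│2
1│♖ · ♗ ♕ ♔ · · ♖│1
  ─────────────────
  a b c d e f g h

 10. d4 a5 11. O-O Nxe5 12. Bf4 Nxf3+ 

  a b c d e f g h
  ─────────────────
8│· ♜ ♝ · ♚ ♝ · ♜│8
7│· ♟ · ♟ ♟ · ♟ ♟│7
6│· · · · · · · ·│6
5│♟ · · · · · · ·│5
4│· · · ♙ ♙ ♗ · ·│4
3│· · · · · ♞ · ·│3
2│♙ ♙ ♙ · · ♙ · ♙│2
1│♖ · · ♕ · ♖ ♔ ·│1
  ─────────────────
  a b c d e f g h



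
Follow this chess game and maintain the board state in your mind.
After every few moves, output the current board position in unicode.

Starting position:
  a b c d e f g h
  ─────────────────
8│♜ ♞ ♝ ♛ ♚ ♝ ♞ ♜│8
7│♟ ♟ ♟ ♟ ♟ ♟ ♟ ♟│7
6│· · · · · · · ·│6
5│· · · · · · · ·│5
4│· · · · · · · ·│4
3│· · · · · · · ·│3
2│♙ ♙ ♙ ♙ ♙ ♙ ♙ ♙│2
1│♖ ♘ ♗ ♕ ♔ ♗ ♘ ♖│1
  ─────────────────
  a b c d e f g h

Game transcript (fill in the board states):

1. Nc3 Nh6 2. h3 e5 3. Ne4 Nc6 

  a b c d e f g h
  ─────────────────
8│♜ · ♝ ♛ ♚ ♝ · ♜│8
7│♟ ♟ ♟ ♟ · ♟ ♟ ♟│7
6│· · ♞ · · · · ♞│6
5│· · · · ♟ · · ·│5
4│· · · · ♘ · · ·│4
3│· · · · · · · ♙│3
2│♙ ♙ ♙ ♙ ♙ ♙ ♙ ·│2
1│♖ · ♗ ♕ ♔ ♗ ♘ ♖│1
  ─────────────────
  a b c d e f g h

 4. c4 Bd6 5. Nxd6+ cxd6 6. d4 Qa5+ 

  a b c d e f g h
  ─────────────────
8│♜ · ♝ · ♚ · · ♜│8
7│♟ ♟ · ♟ · ♟ ♟ ♟│7
6│· · ♞ ♟ · · · ♞│6
5│♛ · · · ♟ · · ·│5
4│· · ♙ ♙ · · · ·│4
3│· · · · · · · ♙│3
2│♙ ♙ · · ♙ ♙ ♙ ·│2
1│♖ · ♗ ♕ ♔ ♗ ♘ ♖│1
  ─────────────────
  a b c d e f g h

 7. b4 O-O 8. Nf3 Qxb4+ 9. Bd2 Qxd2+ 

  a b c d e f g h
  ─────────────────
8│♜ · ♝ · · ♜ ♚ ·│8
7│♟ ♟ · ♟ · ♟ ♟ ♟│7
6│· · ♞ ♟ · · · ♞│6
5│· · · · ♟ · · ·│5
4│· · ♙ ♙ · · · ·│4
3│· · · · · ♘ · ♙│3
2│♙ · · ♛ ♙ ♙ ♙ ·│2
1│♖ · · ♕ ♔ ♗ · ♖│1
  ─────────────────
  a b c d e f g h

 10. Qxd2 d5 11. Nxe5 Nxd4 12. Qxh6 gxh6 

  a b c d e f g h
  ─────────────────
8│♜ · ♝ · · ♜ ♚ ·│8
7│♟ ♟ · ♟ · ♟ · ♟│7
6│· · · · · · · ♟│6
5│· · · ♟ ♘ · · ·│5
4│· · ♙ ♞ · · · ·│4
3│· · · · · · · ♙│3
2│♙ · · · ♙ ♙ ♙ ·│2
1│♖ · · · ♔ ♗ · ♖│1
  ─────────────────
  a b c d e f g h

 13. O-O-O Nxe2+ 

  a b c d e f g h
  ─────────────────
8│♜ · ♝ · · ♜ ♚ ·│8
7│♟ ♟ · ♟ · ♟ · ♟│7
6│· · · · · · · ♟│6
5│· · · ♟ ♘ · · ·│5
4│· · ♙ · · · · ·│4
3│· · · · · · · ♙│3
2│♙ · · · ♞ ♙ ♙ ·│2
1│· · ♔ ♖ · ♗ · ♖│1
  ─────────────────
  a b c d e f g h


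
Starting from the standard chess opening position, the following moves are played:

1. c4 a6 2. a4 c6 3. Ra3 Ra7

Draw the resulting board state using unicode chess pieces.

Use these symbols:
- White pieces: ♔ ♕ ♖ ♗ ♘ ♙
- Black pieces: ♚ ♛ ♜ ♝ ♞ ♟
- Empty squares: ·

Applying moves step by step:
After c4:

♜ ♞ ♝ ♛ ♚ ♝ ♞ ♜
♟ ♟ ♟ ♟ ♟ ♟ ♟ ♟
· · · · · · · ·
· · · · · · · ·
· · ♙ · · · · ·
· · · · · · · ·
♙ ♙ · ♙ ♙ ♙ ♙ ♙
♖ ♘ ♗ ♕ ♔ ♗ ♘ ♖


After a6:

♜ ♞ ♝ ♛ ♚ ♝ ♞ ♜
· ♟ ♟ ♟ ♟ ♟ ♟ ♟
♟ · · · · · · ·
· · · · · · · ·
· · ♙ · · · · ·
· · · · · · · ·
♙ ♙ · ♙ ♙ ♙ ♙ ♙
♖ ♘ ♗ ♕ ♔ ♗ ♘ ♖


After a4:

♜ ♞ ♝ ♛ ♚ ♝ ♞ ♜
· ♟ ♟ ♟ ♟ ♟ ♟ ♟
♟ · · · · · · ·
· · · · · · · ·
♙ · ♙ · · · · ·
· · · · · · · ·
· ♙ · ♙ ♙ ♙ ♙ ♙
♖ ♘ ♗ ♕ ♔ ♗ ♘ ♖


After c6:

♜ ♞ ♝ ♛ ♚ ♝ ♞ ♜
· ♟ · ♟ ♟ ♟ ♟ ♟
♟ · ♟ · · · · ·
· · · · · · · ·
♙ · ♙ · · · · ·
· · · · · · · ·
· ♙ · ♙ ♙ ♙ ♙ ♙
♖ ♘ ♗ ♕ ♔ ♗ ♘ ♖


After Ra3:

♜ ♞ ♝ ♛ ♚ ♝ ♞ ♜
· ♟ · ♟ ♟ ♟ ♟ ♟
♟ · ♟ · · · · ·
· · · · · · · ·
♙ · ♙ · · · · ·
♖ · · · · · · ·
· ♙ · ♙ ♙ ♙ ♙ ♙
· ♘ ♗ ♕ ♔ ♗ ♘ ♖


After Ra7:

· ♞ ♝ ♛ ♚ ♝ ♞ ♜
♜ ♟ · ♟ ♟ ♟ ♟ ♟
♟ · ♟ · · · · ·
· · · · · · · ·
♙ · ♙ · · · · ·
♖ · · · · · · ·
· ♙ · ♙ ♙ ♙ ♙ ♙
· ♘ ♗ ♕ ♔ ♗ ♘ ♖



  a b c d e f g h
  ─────────────────
8│· ♞ ♝ ♛ ♚ ♝ ♞ ♜│8
7│♜ ♟ · ♟ ♟ ♟ ♟ ♟│7
6│♟ · ♟ · · · · ·│6
5│· · · · · · · ·│5
4│♙ · ♙ · · · · ·│4
3│♖ · · · · · · ·│3
2│· ♙ · ♙ ♙ ♙ ♙ ♙│2
1│· ♘ ♗ ♕ ♔ ♗ ♘ ♖│1
  ─────────────────
  a b c d e f g h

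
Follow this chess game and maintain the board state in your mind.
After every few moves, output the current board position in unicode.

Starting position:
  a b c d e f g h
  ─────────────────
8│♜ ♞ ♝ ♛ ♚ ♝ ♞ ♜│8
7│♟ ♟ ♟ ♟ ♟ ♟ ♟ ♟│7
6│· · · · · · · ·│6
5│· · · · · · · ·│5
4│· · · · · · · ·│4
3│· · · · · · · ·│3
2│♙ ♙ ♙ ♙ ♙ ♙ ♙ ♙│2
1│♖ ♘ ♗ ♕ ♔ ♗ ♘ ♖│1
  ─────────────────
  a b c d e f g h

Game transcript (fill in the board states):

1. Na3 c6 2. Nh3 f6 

  a b c d e f g h
  ─────────────────
8│♜ ♞ ♝ ♛ ♚ ♝ ♞ ♜│8
7│♟ ♟ · ♟ ♟ · ♟ ♟│7
6│· · ♟ · · ♟ · ·│6
5│· · · · · · · ·│5
4│· · · · · · · ·│4
3│♘ · · · · · · ♘│3
2│♙ ♙ ♙ ♙ ♙ ♙ ♙ ♙│2
1│♖ · ♗ ♕ ♔ ♗ · ♖│1
  ─────────────────
  a b c d e f g h

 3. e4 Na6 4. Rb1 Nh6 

  a b c d e f g h
  ─────────────────
8│♜ · ♝ ♛ ♚ ♝ · ♜│8
7│♟ ♟ · ♟ ♟ · ♟ ♟│7
6│♞ · ♟ · · ♟ · ♞│6
5│· · · · · · · ·│5
4│· · · · ♙ · · ·│4
3│♘ · · · · · · ♘│3
2│♙ ♙ ♙ ♙ · ♙ ♙ ♙│2
1│· ♖ ♗ ♕ ♔ ♗ · ♖│1
  ─────────────────
  a b c d e f g h

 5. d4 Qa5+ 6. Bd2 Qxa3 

  a b c d e f g h
  ─────────────────
8│♜ · ♝ · ♚ ♝ · ♜│8
7│♟ ♟ · ♟ ♟ · ♟ ♟│7
6│♞ · ♟ · · ♟ · ♞│6
5│· · · · · · · ·│5
4│· · · ♙ ♙ · · ·│4
3│♛ · · · · · · ♘│3
2│♙ ♙ ♙ ♗ · ♙ ♙ ♙│2
1│· ♖ · ♕ ♔ ♗ · ♖│1
  ─────────────────
  a b c d e f g h

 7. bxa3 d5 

  a b c d e f g h
  ─────────────────
8│♜ · ♝ · ♚ ♝ · ♜│8
7│♟ ♟ · · ♟ · ♟ ♟│7
6│♞ · ♟ · · ♟ · ♞│6
5│· · · ♟ · · · ·│5
4│· · · ♙ ♙ · · ·│4
3│♙ · · · · · · ♘│3
2│♙ · ♙ ♗ · ♙ ♙ ♙│2
1│· ♖ · ♕ ♔ ♗ · ♖│1
  ─────────────────
  a b c d e f g h


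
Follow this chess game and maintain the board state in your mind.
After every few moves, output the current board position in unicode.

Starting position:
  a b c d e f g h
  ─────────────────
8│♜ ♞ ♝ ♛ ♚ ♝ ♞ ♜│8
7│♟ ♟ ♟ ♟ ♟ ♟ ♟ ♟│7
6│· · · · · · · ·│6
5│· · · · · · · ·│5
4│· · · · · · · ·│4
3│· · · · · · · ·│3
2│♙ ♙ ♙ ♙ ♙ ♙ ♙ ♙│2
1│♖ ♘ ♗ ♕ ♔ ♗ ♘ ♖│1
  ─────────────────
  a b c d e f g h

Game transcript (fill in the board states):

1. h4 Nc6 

  a b c d e f g h
  ─────────────────
8│♜ · ♝ ♛ ♚ ♝ ♞ ♜│8
7│♟ ♟ ♟ ♟ ♟ ♟ ♟ ♟│7
6│· · ♞ · · · · ·│6
5│· · · · · · · ·│5
4│· · · · · · · ♙│4
3│· · · · · · · ·│3
2│♙ ♙ ♙ ♙ ♙ ♙ ♙ ·│2
1│♖ ♘ ♗ ♕ ♔ ♗ ♘ ♖│1
  ─────────────────
  a b c d e f g h

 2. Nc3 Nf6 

  a b c d e f g h
  ─────────────────
8│♜ · ♝ ♛ ♚ ♝ · ♜│8
7│♟ ♟ ♟ ♟ ♟ ♟ ♟ ♟│7
6│· · ♞ · · ♞ · ·│6
5│· · · · · · · ·│5
4│· · · · · · · ♙│4
3│· · ♘ · · · · ·│3
2│♙ ♙ ♙ ♙ ♙ ♙ ♙ ·│2
1│♖ · ♗ ♕ ♔ ♗ ♘ ♖│1
  ─────────────────
  a b c d e f g h

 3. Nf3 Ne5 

  a b c d e f g h
  ─────────────────
8│♜ · ♝ ♛ ♚ ♝ · ♜│8
7│♟ ♟ ♟ ♟ ♟ ♟ ♟ ♟│7
6│· · · · · ♞ · ·│6
5│· · · · ♞ · · ·│5
4│· · · · · · · ♙│4
3│· · ♘ · · ♘ · ·│3
2│♙ ♙ ♙ ♙ ♙ ♙ ♙ ·│2
1│♖ · ♗ ♕ ♔ ♗ · ♖│1
  ─────────────────
  a b c d e f g h

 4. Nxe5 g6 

  a b c d e f g h
  ─────────────────
8│♜ · ♝ ♛ ♚ ♝ · ♜│8
7│♟ ♟ ♟ ♟ ♟ ♟ · ♟│7
6│· · · · · ♞ ♟ ·│6
5│· · · · ♘ · · ·│5
4│· · · · · · · ♙│4
3│· · ♘ · · · · ·│3
2│♙ ♙ ♙ ♙ ♙ ♙ ♙ ·│2
1│♖ · ♗ ♕ ♔ ♗ · ♖│1
  ─────────────────
  a b c d e f g h

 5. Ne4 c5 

  a b c d e f g h
  ─────────────────
8│♜ · ♝ ♛ ♚ ♝ · ♜│8
7│♟ ♟ · ♟ ♟ ♟ · ♟│7
6│· · · · · ♞ ♟ ·│6
5│· · ♟ · ♘ · · ·│5
4│· · · · ♘ · · ♙│4
3│· · · · · · · ·│3
2│♙ ♙ ♙ ♙ ♙ ♙ ♙ ·│2
1│♖ · ♗ ♕ ♔ ♗ · ♖│1
  ─────────────────
  a b c d e f g h



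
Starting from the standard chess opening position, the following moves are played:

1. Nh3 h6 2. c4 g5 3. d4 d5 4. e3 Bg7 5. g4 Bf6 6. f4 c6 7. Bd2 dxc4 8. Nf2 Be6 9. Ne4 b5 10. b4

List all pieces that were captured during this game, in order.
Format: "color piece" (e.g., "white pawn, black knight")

Tracking captures:
  dxc4: captured white pawn

white pawn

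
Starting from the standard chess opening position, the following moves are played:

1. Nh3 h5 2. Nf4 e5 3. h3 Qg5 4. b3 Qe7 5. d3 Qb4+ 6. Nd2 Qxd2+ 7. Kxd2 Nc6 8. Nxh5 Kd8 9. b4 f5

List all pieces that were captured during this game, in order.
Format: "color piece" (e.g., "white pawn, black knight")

Tracking captures:
  Qxd2+: captured white knight
  Kxd2: captured black queen
  Nxh5: captured black pawn

white knight, black queen, black pawn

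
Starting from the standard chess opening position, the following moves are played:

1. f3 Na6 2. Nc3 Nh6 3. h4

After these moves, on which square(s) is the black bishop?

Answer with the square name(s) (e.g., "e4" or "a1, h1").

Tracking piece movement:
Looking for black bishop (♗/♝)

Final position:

  a b c d e f g h
  ─────────────────
8│♜ · ♝ ♛ ♚ ♝ · ♜│8
7│♟ ♟ ♟ ♟ ♟ ♟ ♟ ♟│7
6│♞ · · · · · · ♞│6
5│· · · · · · · ·│5
4│· · · · · · · ♙│4
3│· · ♘ · · ♙ · ·│3
2│♙ ♙ ♙ ♙ ♙ · ♙ ·│2
1│♖ · ♗ ♕ ♔ ♗ ♘ ♖│1
  ─────────────────
  a b c d e f g h


c8, f8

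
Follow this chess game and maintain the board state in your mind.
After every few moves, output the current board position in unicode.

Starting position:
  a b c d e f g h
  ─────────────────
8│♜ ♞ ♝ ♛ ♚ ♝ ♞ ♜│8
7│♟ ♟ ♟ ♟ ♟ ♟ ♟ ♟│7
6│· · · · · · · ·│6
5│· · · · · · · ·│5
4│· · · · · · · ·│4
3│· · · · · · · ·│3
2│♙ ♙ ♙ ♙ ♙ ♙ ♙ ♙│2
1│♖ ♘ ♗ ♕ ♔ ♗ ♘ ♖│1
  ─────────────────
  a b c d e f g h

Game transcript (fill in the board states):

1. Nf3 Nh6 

  a b c d e f g h
  ─────────────────
8│♜ ♞ ♝ ♛ ♚ ♝ · ♜│8
7│♟ ♟ ♟ ♟ ♟ ♟ ♟ ♟│7
6│· · · · · · · ♞│6
5│· · · · · · · ·│5
4│· · · · · · · ·│4
3│· · · · · ♘ · ·│3
2│♙ ♙ ♙ ♙ ♙ ♙ ♙ ♙│2
1│♖ ♘ ♗ ♕ ♔ ♗ · ♖│1
  ─────────────────
  a b c d e f g h

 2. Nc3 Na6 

  a b c d e f g h
  ─────────────────
8│♜ · ♝ ♛ ♚ ♝ · ♜│8
7│♟ ♟ ♟ ♟ ♟ ♟ ♟ ♟│7
6│♞ · · · · · · ♞│6
5│· · · · · · · ·│5
4│· · · · · · · ·│4
3│· · ♘ · · ♘ · ·│3
2│♙ ♙ ♙ ♙ ♙ ♙ ♙ ♙│2
1│♖ · ♗ ♕ ♔ ♗ · ♖│1
  ─────────────────
  a b c d e f g h

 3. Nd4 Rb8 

  a b c d e f g h
  ─────────────────
8│· ♜ ♝ ♛ ♚ ♝ · ♜│8
7│♟ ♟ ♟ ♟ ♟ ♟ ♟ ♟│7
6│♞ · · · · · · ♞│6
5│· · · · · · · ·│5
4│· · · ♘ · · · ·│4
3│· · ♘ · · · · ·│3
2│♙ ♙ ♙ ♙ ♙ ♙ ♙ ♙│2
1│♖ · ♗ ♕ ♔ ♗ · ♖│1
  ─────────────────
  a b c d e f g h

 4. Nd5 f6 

  a b c d e f g h
  ─────────────────
8│· ♜ ♝ ♛ ♚ ♝ · ♜│8
7│♟ ♟ ♟ ♟ ♟ · ♟ ♟│7
6│♞ · · · · ♟ · ♞│6
5│· · · ♘ · · · ·│5
4│· · · ♘ · · · ·│4
3│· · · · · · · ·│3
2│♙ ♙ ♙ ♙ ♙ ♙ ♙ ♙│2
1│♖ · ♗ ♕ ♔ ♗ · ♖│1
  ─────────────────
  a b c d e f g h



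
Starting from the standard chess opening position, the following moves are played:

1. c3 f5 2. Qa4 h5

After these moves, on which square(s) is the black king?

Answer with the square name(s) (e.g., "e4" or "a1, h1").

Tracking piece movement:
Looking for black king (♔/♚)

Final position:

  a b c d e f g h
  ─────────────────
8│♜ ♞ ♝ ♛ ♚ ♝ ♞ ♜│8
7│♟ ♟ ♟ ♟ ♟ · ♟ ·│7
6│· · · · · · · ·│6
5│· · · · · ♟ · ♟│5
4│♕ · · · · · · ·│4
3│· · ♙ · · · · ·│3
2│♙ ♙ · ♙ ♙ ♙ ♙ ♙│2
1│♖ ♘ ♗ · ♔ ♗ ♘ ♖│1
  ─────────────────
  a b c d e f g h


e8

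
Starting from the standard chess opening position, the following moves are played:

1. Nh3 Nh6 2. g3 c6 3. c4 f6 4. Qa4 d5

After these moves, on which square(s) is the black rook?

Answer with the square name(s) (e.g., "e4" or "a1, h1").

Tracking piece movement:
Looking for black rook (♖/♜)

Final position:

  a b c d e f g h
  ─────────────────
8│♜ ♞ ♝ ♛ ♚ ♝ · ♜│8
7│♟ ♟ · · ♟ · ♟ ♟│7
6│· · ♟ · · ♟ · ♞│6
5│· · · ♟ · · · ·│5
4│♕ · ♙ · · · · ·│4
3│· · · · · · ♙ ♘│3
2│♙ ♙ · ♙ ♙ ♙ · ♙│2
1│♖ ♘ ♗ · ♔ ♗ · ♖│1
  ─────────────────
  a b c d e f g h


a8, h8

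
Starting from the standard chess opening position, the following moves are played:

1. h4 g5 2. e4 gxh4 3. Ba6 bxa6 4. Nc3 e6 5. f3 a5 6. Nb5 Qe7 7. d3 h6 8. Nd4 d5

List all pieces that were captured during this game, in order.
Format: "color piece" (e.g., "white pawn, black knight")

Tracking captures:
  gxh4: captured white pawn
  bxa6: captured white bishop

white pawn, white bishop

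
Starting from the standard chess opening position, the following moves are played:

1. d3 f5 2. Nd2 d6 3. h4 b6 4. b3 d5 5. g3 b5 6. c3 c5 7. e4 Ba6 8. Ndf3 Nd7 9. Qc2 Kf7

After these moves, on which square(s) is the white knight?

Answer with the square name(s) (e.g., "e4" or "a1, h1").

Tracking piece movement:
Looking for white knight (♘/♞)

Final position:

  a b c d e f g h
  ─────────────────
8│♜ · · ♛ · ♝ ♞ ♜│8
7│♟ · · ♞ ♟ ♚ ♟ ♟│7
6│♝ · · · · · · ·│6
5│· ♟ ♟ ♟ · ♟ · ·│5
4│· · · · ♙ · · ♙│4
3│· ♙ ♙ ♙ · ♘ ♙ ·│3
2│♙ · ♕ · · ♙ · ·│2
1│♖ · ♗ · ♔ ♗ ♘ ♖│1
  ─────────────────
  a b c d e f g h


f3, g1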